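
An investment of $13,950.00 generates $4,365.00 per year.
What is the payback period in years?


Formula: Payback = investment / annual cash flow
Substituting: Payback = $13,950.00 / $4,365.00
Payback = 3.1959 years

3.1959 years


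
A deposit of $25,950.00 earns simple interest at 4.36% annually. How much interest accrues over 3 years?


Formula: I = P * r * t
Substituting: I = $25,950.00 * 0.0436 * 3
Step: I = $25,950.00 * 0.1308
I = $3,394.26

$3,394.26


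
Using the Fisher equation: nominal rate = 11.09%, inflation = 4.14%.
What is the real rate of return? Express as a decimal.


Formula: (1 + r_real) = (1 + r_nom) / (1 + inflation)
Substituting: (1 + r_real) = 1.1109 / 1.0414
(1 + r_real) = 1.066737
r_real = 1.066737 - 1 = 0.066737

0.066737


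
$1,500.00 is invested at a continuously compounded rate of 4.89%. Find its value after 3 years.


Formula: FV = P * e^(r*t)
Exponent: r*t = 0.0489 * 3 = 0.1467
e^(0.1467) = 1.158007
FV = $1,500.00 * 1.158007 = $1,737.01

$1,737.01


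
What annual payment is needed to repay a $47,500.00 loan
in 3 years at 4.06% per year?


Formula: PMT = PV * r / (1 - (1+r)^(-n))
Denominator: 1 - (1 + 0.0406)^(-3) = 0.112541
Numerator: $47,500.00 * 0.0406 = 1928.5
PMT = 1928.5 / 0.112541 = $17,136.05

$17,136.05


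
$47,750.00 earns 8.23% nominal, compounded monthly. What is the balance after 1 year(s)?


Formula: FV = P * (1 + r/m)^(m*t)
Period rate: r/m = 0.0823 / 12 = 0.006858
Total periods: m*t = 12 * 1 = 12
Growth factor: (1 + 0.006858)^12 = 1.085477
FV = $47,750.00 * 1.085477 = $51,831.50

$51,831.50


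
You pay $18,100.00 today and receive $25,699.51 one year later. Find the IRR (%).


Formula: IRR = C1/C0 - 1
Substituting: IRR = $25,699.51 / $18,100.00 - 1
Ratio: 1.419862 - 1 = 0.419862
IRR = 41.9862%

41.9862%


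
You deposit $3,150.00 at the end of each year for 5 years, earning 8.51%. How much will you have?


Formula: FV = PMT * ((1+r)^n - 1) / r
Growth factor: (1 + 0.0851)^5 = 1.50435
Numerator: 1.50435 - 1 = 0.50435
FV = $3,150.00 * 0.50435 / 0.0851 = $18,668.65

$18,668.65


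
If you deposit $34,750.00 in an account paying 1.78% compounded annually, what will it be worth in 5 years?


Formula: FV = P * (1 + r)^n
Substituting: FV = $34,750.00 * (1 + 0.0178)^5
Growth factor: (1.0178)^5 = 1.092225
FV = $34,750.00 * 1.092225 = $37,954.83

$37,954.83


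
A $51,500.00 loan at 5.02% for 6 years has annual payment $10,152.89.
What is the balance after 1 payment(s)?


Formula: Balance = PV*(1+r)^k - PMT*((1+r)^k - 1)/r
Growth: (1 + 0.0502)^1 = 1.0502
Accumulated factor: ((1+r)^k - 1)/r = 1.0
Balance = $51,500.00 * 1.0502 - $10,152.89 * 1.0
Balance = $43,932.41

$43,932.41


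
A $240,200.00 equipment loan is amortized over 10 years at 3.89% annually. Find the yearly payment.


Formula: PMT = PV * r / (1 - (1+r)^(-n))
Denominator: 1 - (1 + 0.0389)^(-10) = 0.317249
Numerator: $240,200.00 * 0.0389 = 9343.78
PMT = 9343.78 / 0.317249 = $29,452.54

$29,452.54


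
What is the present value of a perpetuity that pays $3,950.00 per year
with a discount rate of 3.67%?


Formula: PV = C / r
Substituting: PV = $3,950.00 / 0.0367
PV = $107,629.43

$107,629.43


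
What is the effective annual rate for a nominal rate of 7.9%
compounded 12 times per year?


Formula: EAR = (1 + r/m)^m - 1
Period rate: r/m = 0.079 / 12 = 0.006583
Compounding: (1 + 0.006583)^12 = 1.081924
EAR = 1.081924 - 1 = 0.081924

0.081924


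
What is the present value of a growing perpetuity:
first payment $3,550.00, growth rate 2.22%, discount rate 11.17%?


Formula: PV = C / (r - g)
Spread: r - g = 0.1117 - 0.0222 = 0.0895
Substituting: PV = $3,550.00 / 0.0895
PV = $39,664.80

$39,664.80


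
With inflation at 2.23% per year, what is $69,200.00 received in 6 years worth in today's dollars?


Formula: Real value = nominal / (1 + inflation)^years
Price level: (1 + 0.0223)^6 = 1.141485
Real value = $69,200.00 / 1.141485 = $60,622.79

$60,622.79


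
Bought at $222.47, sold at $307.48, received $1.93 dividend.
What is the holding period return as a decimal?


Formula: HPR = (P1 - P0 + D) / P0
Gain: $307.48 - $222.47 + $1.93 = $86.94
HPR = $86.94 / $222.47 = 0.3908

0.3908


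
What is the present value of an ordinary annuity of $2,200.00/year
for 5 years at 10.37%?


Formula: PV = PMT * (1 - (1+r)^(-n)) / r
Discount factor: (1 + 0.1037)^(-5) = 0.610583
Bracket: 1 - 0.610583 = 0.389417
PV = $2,200.00 * 0.389417 / 0.1037 = $8,261.50

$8,261.50


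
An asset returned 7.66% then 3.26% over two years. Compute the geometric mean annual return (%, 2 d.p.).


Formula: Geometric mean = ((1+r1)*(1+r2))^(1/2) - 1
Product: (1 + 0.0766) * (1 + 0.0326) = 1.0766 * 1.0326 = 1.111697
Square root: 1.111697^0.5 = 1.054371
Geometric mean = 1.054371 - 1 = 0.054371
As percentage: 5.44%

5.44%


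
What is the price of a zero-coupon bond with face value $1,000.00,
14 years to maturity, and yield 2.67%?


Formula: Price = FV / (1 + r)^n
Substituting: Price = $1,000.00 / (1 + 0.0267)^14
Discount factor: (1.0267)^14 = 1.446138
Price = $1,000.00 / 1.446138 = $691.50

$691.50


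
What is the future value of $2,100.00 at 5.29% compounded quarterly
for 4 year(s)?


Formula: FV = P * (1 + r/m)^(m*t)
Period rate: r/m = 0.0529 / 4 = 0.013225
Total periods: m*t = 4 * 4 = 16
Growth factor: (1 + 0.013225)^16 = 1.233941
FV = $2,100.00 * 1.233941 = $2,591.28

$2,591.28


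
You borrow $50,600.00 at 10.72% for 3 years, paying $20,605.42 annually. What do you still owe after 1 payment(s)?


Formula: Balance = PV*(1+r)^k - PMT*((1+r)^k - 1)/r
Growth: (1 + 0.1072)^1 = 1.1072
Accumulated factor: ((1+r)^k - 1)/r = 1.0
Balance = $50,600.00 * 1.1072 - $20,605.42 * 1.0
Balance = $35,418.90

$35,418.90


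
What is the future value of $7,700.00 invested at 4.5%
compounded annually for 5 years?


Formula: FV = P * (1 + r)^n
Substituting: FV = $7,700.00 * (1 + 0.045)^5
Growth factor: (1.045)^5 = 1.246182
FV = $7,700.00 * 1.246182 = $9,595.60

$9,595.60


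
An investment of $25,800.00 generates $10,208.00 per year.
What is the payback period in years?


Formula: Payback = investment / annual cash flow
Substituting: Payback = $25,800.00 / $10,208.00
Payback = 2.5274 years

2.5274 years


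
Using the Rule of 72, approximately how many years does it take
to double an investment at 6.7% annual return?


Formula: Years ≈ 72 / r
Substituting: Years ≈ 72 / 6.7
Years ≈ 10.7

10.7 years


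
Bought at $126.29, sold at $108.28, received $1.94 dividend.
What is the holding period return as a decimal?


Formula: HPR = (P1 - P0 + D) / P0
Gain: $108.28 - $126.29 + $1.94 = -$16.07
HPR = -$16.07 / $126.29 = -0.1272

-0.1272


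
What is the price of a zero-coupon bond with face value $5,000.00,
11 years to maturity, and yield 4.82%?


Formula: Price = FV / (1 + r)^n
Substituting: Price = $5,000.00 / (1 + 0.0482)^11
Discount factor: (1.0482)^11 = 1.678362
Price = $5,000.00 / 1.678362 = $2,979.09

$2,979.09


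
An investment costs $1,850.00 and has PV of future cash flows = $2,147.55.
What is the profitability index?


Formula: PI = PV(cash flows) / initial investment
Substituting: PI = $2,147.55 / $1,850.00
PI = 1.1608

1.1608


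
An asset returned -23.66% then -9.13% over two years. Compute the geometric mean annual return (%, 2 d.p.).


Formula: Geometric mean = ((1+r1)*(1+r2))^(1/2) - 1
Product: (1 + -0.2366) * (1 + -0.0913) = 0.7634 * 0.9087 = 0.693702
Square root: 0.693702^0.5 = 0.832887
Geometric mean = 0.832887 - 1 = -0.167113
As percentage: -16.71%

-16.71%


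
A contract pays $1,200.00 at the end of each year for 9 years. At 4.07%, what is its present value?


Formula: PV = PMT * (1 - (1+r)^(-n)) / r
Discount factor: (1 + 0.0407)^(-9) = 0.698345
Bracket: 1 - 0.698345 = 0.301655
PV = $1,200.00 * 0.301655 / 0.0407 = $8,894.01

$8,894.01


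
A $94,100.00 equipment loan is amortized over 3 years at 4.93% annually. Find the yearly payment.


Formula: PMT = PV * r / (1 - (1+r)^(-n))
Denominator: 1 - (1 + 0.0493)^(-3) = 0.134432
Numerator: $94,100.00 * 0.0493 = 4639.13
PMT = 4639.13 / 0.134432 = $34,509.01

$34,509.01


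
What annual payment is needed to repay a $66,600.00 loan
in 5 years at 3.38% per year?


Formula: PMT = PV * r / (1 - (1+r)^(-n))
Denominator: 1 - (1 + 0.0338)^(-5) = 0.153129
Numerator: $66,600.00 * 0.0338 = 2251.08
PMT = 2251.08 / 0.153129 = $14,700.57

$14,700.57


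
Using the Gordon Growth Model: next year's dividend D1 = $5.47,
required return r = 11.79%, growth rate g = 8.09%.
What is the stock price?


Formula: P = D1 / (r - g)
Spread: r - g = 0.1179 - 0.0809 = 0.037
Substituting: P = $5.47 / 0.037
P = $147.84

$147.84


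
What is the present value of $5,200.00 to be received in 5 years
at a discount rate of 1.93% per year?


Formula: PV = FV / (1 + r)^n
Substituting: PV = $5,200.00 / (1 + 0.0193)^5
Discount factor: (1.0193)^5 = 1.100297
PV = $5,200.00 / 1.100297 = $4,725.99

$4,725.99


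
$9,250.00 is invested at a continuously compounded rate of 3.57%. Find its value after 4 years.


Formula: FV = P * e^(r*t)
Exponent: r*t = 0.0357 * 4 = 0.1428
e^(0.1428) = 1.153499
FV = $9,250.00 * 1.153499 = $10,669.87

$10,669.87


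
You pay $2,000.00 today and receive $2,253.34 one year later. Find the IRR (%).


Formula: IRR = C1/C0 - 1
Substituting: IRR = $2,253.34 / $2,000.00 - 1
Ratio: 1.12667 - 1 = 0.12667
IRR = 12.667%

12.667%


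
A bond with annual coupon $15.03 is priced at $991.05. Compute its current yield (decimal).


Formula: Current yield = annual coupon / price
Substituting: CY = $15.03 / $991.05
CY = 0.015166

0.015166


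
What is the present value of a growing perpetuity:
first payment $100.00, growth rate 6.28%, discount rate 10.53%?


Formula: PV = C / (r - g)
Spread: r - g = 0.1053 - 0.0628 = 0.0425
Substituting: PV = $100.00 / 0.0425
PV = $2,352.94

$2,352.94


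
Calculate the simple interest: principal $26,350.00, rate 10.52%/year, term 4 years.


Formula: I = P * r * t
Substituting: I = $26,350.00 * 0.1052 * 4
Step: I = $26,350.00 * 0.4208
I = $11,088.08

$11,088.08


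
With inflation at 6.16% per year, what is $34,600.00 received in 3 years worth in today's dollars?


Formula: Real value = nominal / (1 + inflation)^years
Price level: (1 + 0.0616)^3 = 1.196417
Real value = $34,600.00 / 1.196417 = $28,919.67

$28,919.67


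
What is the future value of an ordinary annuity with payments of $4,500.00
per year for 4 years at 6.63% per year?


Formula: FV = PMT * ((1+r)^n - 1) / r
Growth factor: (1 + 0.0663)^4 = 1.292759
Numerator: 1.292759 - 1 = 0.292759
FV = $4,500.00 * 0.292759 / 0.0663 = $19,870.53

$19,870.53


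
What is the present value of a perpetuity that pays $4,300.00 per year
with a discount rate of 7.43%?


Formula: PV = C / r
Substituting: PV = $4,300.00 / 0.0743
PV = $57,873.49

$57,873.49


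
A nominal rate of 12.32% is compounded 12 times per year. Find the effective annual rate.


Formula: EAR = (1 + r/m)^m - 1
Period rate: r/m = 0.1232 / 12 = 0.010267
Compounding: (1 + 0.010267)^12 = 1.1304
EAR = 1.1304 - 1 = 0.1304

0.1304


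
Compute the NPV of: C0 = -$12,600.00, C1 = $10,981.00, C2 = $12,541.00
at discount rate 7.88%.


Formula: NPV = C0 + C1/(1+r) + C2/(1+r)^2
Discount C1: $10,981.00 / (1 + 0.0788) = $10,178.90
Discount C2: $12,541.00 / (1 + 0.0788)^2 = $10,775.82
NPV = -$12,600.00 + $10,178.90 + $10,775.82 = $8,354.72

$8,354.72


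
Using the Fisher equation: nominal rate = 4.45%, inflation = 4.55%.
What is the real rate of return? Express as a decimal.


Formula: (1 + r_real) = (1 + r_nom) / (1 + inflation)
Substituting: (1 + r_real) = 1.0445 / 1.0455
(1 + r_real) = 0.999044
r_real = 0.999044 - 1 = -0.000956

-0.000956


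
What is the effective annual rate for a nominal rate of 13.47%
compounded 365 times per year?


Formula: EAR = (1 + r/m)^m - 1
Period rate: r/m = 0.1347 / 365 = 0.000369
Compounding: (1 + 0.000369)^365 = 1.144165
EAR = 1.144165 - 1 = 0.144165

0.144165


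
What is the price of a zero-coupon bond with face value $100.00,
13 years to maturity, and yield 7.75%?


Formula: Price = FV / (1 + r)^n
Substituting: Price = $100.00 / (1 + 0.0775)^13
Discount factor: (1.0775)^13 = 2.63891
Price = $100.00 / 2.63891 = $37.89

$37.89


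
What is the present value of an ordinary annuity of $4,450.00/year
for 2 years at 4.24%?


Formula: PV = PMT * (1 - (1+r)^(-n)) / r
Discount factor: (1 + 0.0424)^(-2) = 0.920304
Bracket: 1 - 0.920304 = 0.079696
PV = $4,450.00 * 0.079696 / 0.0424 = $8,364.35

$8,364.35


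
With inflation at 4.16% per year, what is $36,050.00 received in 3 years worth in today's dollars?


Formula: Real value = nominal / (1 + inflation)^years
Price level: (1 + 0.0416)^3 = 1.130064
Real value = $36,050.00 / 1.130064 = $31,900.86

$31,900.86


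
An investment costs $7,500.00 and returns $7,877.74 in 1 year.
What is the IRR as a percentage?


Formula: IRR = C1/C0 - 1
Substituting: IRR = $7,877.74 / $7,500.00 - 1
Ratio: 1.050365 - 1 = 0.050365
IRR = 5.0365%

5.0365%


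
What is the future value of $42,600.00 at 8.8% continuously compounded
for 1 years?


Formula: FV = P * e^(r*t)
Exponent: r*t = 0.088 * 1 = 0.088
e^(0.088) = 1.091988
FV = $42,600.00 * 1.091988 = $46,518.69

$46,518.69


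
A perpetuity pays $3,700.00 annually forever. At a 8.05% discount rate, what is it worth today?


Formula: PV = C / r
Substituting: PV = $3,700.00 / 0.0805
PV = $45,962.73

$45,962.73


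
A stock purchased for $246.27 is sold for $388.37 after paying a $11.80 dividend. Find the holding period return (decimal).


Formula: HPR = (P1 - P0 + D) / P0
Gain: $388.37 - $246.27 + $11.80 = $153.90
HPR = $153.90 / $246.27 = 0.6249

0.6249


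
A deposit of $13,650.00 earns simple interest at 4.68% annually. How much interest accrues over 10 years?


Formula: I = P * r * t
Substituting: I = $13,650.00 * 0.0468 * 10
Step: I = $13,650.00 * 0.468
I = $6,388.20

$6,388.20


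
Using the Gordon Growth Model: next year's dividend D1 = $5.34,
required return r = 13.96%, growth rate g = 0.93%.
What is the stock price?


Formula: P = D1 / (r - g)
Spread: r - g = 0.1396 - 0.0093 = 0.1303
Substituting: P = $5.34 / 0.1303
P = $40.98

$40.98


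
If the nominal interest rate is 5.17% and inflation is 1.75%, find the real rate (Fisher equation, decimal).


Formula: (1 + r_real) = (1 + r_nom) / (1 + inflation)
Substituting: (1 + r_real) = 1.0517 / 1.0175
(1 + r_real) = 1.033612
r_real = 1.033612 - 1 = 0.033612

0.033612


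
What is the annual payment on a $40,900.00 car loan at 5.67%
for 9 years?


Formula: PMT = PV * r / (1 - (1+r)^(-n))
Denominator: 1 - (1 + 0.0567)^(-9) = 0.391256
Numerator: $40,900.00 * 0.0567 = 2319.03
PMT = 2319.03 / 0.391256 = $5,927.14

$5,927.14


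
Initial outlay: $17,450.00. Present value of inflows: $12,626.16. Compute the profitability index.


Formula: PI = PV(cash flows) / initial investment
Substituting: PI = $12,626.16 / $17,450.00
PI = 0.7236

0.7236


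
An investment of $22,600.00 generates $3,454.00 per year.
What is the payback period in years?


Formula: Payback = investment / annual cash flow
Substituting: Payback = $22,600.00 / $3,454.00
Payback = 6.5431 years

6.5431 years


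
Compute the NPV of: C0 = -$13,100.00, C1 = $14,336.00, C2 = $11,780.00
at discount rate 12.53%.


Formula: NPV = C0 + C1/(1+r) + C2/(1+r)^2
Discount C1: $14,336.00 / (1 + 0.1253) = $12,739.71
Discount C2: $11,780.00 / (1 + 0.1253)^2 = $9,302.69
NPV = -$13,100.00 + $12,739.71 + $9,302.69 = $8,942.41

$8,942.41


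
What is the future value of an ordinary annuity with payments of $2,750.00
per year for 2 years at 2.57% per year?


Formula: FV = PMT * ((1+r)^n - 1) / r
Growth factor: (1 + 0.0257)^2 = 1.05206
Numerator: 1.05206 - 1 = 0.05206
FV = $2,750.00 * 0.05206 / 0.0257 = $5,570.68

$5,570.68


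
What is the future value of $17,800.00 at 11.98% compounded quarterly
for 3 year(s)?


Formula: FV = P * (1 + r/m)^(m*t)
Period rate: r/m = 0.1198 / 4 = 0.02995
Total periods: m*t = 4 * 3 = 12
Growth factor: (1 + 0.02995)^12 = 1.424931
FV = $17,800.00 * 1.424931 = $25,363.76

$25,363.76


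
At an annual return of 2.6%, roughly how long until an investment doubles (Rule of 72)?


Formula: Years ≈ 72 / r
Substituting: Years ≈ 72 / 2.6
Years ≈ 27.7

27.7 years


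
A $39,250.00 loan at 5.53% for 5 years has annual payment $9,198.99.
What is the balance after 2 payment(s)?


Formula: Balance = PV*(1+r)^k - PMT*((1+r)^k - 1)/r
Growth: (1 + 0.0553)^2 = 1.113658
Accumulated factor: ((1+r)^k - 1)/r = 2.0553
Balance = $39,250.00 * 1.113658 - $9,198.99 * 2.0553
Balance = $24,804.40

$24,804.40


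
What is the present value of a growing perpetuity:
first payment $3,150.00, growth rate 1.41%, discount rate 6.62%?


Formula: PV = C / (r - g)
Spread: r - g = 0.0662 - 0.0141 = 0.0521
Substituting: PV = $3,150.00 / 0.0521
PV = $60,460.65

$60,460.65


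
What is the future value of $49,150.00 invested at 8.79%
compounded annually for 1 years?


Formula: FV = P * (1 + r)^n
Substituting: FV = $49,150.00 * (1 + 0.0879)^1
Growth factor: (1.0879)^1 = 1.0879
FV = $49,150.00 * 1.0879 = $53,470.29

$53,470.29


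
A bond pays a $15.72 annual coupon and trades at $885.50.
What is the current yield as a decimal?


Formula: Current yield = annual coupon / price
Substituting: CY = $15.72 / $885.50
CY = 0.017753

0.017753


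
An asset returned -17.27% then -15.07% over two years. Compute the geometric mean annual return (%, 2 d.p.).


Formula: Geometric mean = ((1+r1)*(1+r2))^(1/2) - 1
Product: (1 + -0.1727) * (1 + -0.1507) = 0.8273 * 0.8493 = 0.702626
Square root: 0.702626^0.5 = 0.838228
Geometric mean = 0.838228 - 1 = -0.161772
As percentage: -16.18%

-16.18%


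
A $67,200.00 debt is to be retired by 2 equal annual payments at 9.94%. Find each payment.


Formula: PMT = PV * r / (1 - (1+r)^(-n))
Denominator: 1 - (1 + 0.0994)^(-2) = 0.172651
Numerator: $67,200.00 * 0.0994 = 6679.68
PMT = 6679.68 / 0.172651 = $38,688.83

$38,688.83


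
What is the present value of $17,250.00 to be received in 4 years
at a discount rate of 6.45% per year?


Formula: PV = FV / (1 + r)^n
Substituting: PV = $17,250.00 / (1 + 0.0645)^4
Discount factor: (1.0645)^4 = 1.284052
PV = $17,250.00 / 1.284052 = $13,434.03

$13,434.03


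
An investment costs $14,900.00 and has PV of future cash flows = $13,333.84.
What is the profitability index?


Formula: PI = PV(cash flows) / initial investment
Substituting: PI = $13,333.84 / $14,900.00
PI = 0.8949

0.8949


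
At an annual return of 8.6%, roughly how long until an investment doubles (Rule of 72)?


Formula: Years ≈ 72 / r
Substituting: Years ≈ 72 / 8.6
Years ≈ 8.4

8.4 years


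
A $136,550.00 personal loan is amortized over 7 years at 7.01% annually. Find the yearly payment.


Formula: PMT = PV * r / (1 - (1+r)^(-n))
Denominator: 1 - (1 + 0.0701)^(-7) = 0.377658
Numerator: $136,550.00 * 0.0701 = 9572.155
PMT = 9572.155 / 0.377658 = $25,346.13

$25,346.13


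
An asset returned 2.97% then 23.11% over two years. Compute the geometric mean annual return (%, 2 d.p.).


Formula: Geometric mean = ((1+r1)*(1+r2))^(1/2) - 1
Product: (1 + 0.0297) * (1 + 0.2311) = 1.0297 * 1.2311 = 1.267664
Square root: 1.267664^0.5 = 1.125906
Geometric mean = 1.125906 - 1 = 0.125906
As percentage: 12.59%

12.59%


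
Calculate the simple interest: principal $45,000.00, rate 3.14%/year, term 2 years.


Formula: I = P * r * t
Substituting: I = $45,000.00 * 0.0314 * 2
Step: I = $45,000.00 * 0.0628
I = $2,826.00

$2,826.00


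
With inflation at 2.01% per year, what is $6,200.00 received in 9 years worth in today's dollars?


Formula: Real value = nominal / (1 + inflation)^years
Price level: (1 + 0.0201)^9 = 1.196147
Real value = $6,200.00 / 1.196147 = $5,183.31

$5,183.31


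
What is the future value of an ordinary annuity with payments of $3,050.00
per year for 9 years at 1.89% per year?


Formula: FV = PMT * ((1+r)^n - 1) / r
Growth factor: (1 + 0.0189)^9 = 1.183543
Numerator: 1.183543 - 1 = 0.183543
FV = $3,050.00 * 0.183543 / 0.0189 = $29,619.38

$29,619.38


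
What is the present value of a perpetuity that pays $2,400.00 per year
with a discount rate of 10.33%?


Formula: PV = C / r
Substituting: PV = $2,400.00 / 0.1033
PV = $23,233.30

$23,233.30


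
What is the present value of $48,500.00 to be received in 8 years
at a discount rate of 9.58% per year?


Formula: PV = FV / (1 + r)^n
Substituting: PV = $48,500.00 / (1 + 0.0958)^8
Discount factor: (1.0958)^8 = 2.07898
PV = $48,500.00 / 2.07898 = $23,328.74

$23,328.74


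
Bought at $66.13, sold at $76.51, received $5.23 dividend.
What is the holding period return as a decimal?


Formula: HPR = (P1 - P0 + D) / P0
Gain: $76.51 - $66.13 + $5.23 = $15.61
HPR = $15.61 / $66.13 = 0.2361

0.2361


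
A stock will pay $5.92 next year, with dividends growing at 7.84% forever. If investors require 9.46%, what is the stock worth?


Formula: P = D1 / (r - g)
Spread: r - g = 0.0946 - 0.0784 = 0.0162
Substituting: P = $5.92 / 0.0162
P = $365.43

$365.43


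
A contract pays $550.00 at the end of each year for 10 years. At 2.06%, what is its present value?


Formula: PV = PMT * (1 - (1+r)^(-n)) / r
Discount factor: (1 + 0.0206)^(-10) = 0.815538
Bracket: 1 - 0.815538 = 0.184462
PV = $550.00 * 0.184462 / 0.0206 = $4,924.95

$4,924.95


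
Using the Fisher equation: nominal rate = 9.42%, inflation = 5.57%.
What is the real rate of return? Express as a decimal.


Formula: (1 + r_real) = (1 + r_nom) / (1 + inflation)
Substituting: (1 + r_real) = 1.0942 / 1.0557
(1 + r_real) = 1.036469
r_real = 1.036469 - 1 = 0.036469

0.036469


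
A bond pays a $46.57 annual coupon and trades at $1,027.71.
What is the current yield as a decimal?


Formula: Current yield = annual coupon / price
Substituting: CY = $46.57 / $1,027.71
CY = 0.045314

0.045314


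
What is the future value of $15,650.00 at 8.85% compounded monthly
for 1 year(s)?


Formula: FV = P * (1 + r/m)^(m*t)
Period rate: r/m = 0.0885 / 12 = 0.007375
Total periods: m*t = 12 * 1 = 12
Growth factor: (1 + 0.007375)^12 = 1.09218
FV = $15,650.00 * 1.09218 = $17,092.61

$17,092.61


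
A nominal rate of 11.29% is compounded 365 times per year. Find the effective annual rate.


Formula: EAR = (1 + r/m)^m - 1
Period rate: r/m = 0.1129 / 365 = 0.000309
Compounding: (1 + 0.000309)^365 = 1.1195
EAR = 1.1195 - 1 = 0.1195

0.1195


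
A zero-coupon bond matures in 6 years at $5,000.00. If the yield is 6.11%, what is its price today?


Formula: Price = FV / (1 + r)^n
Substituting: Price = $5,000.00 / (1 + 0.0611)^6
Discount factor: (1.0611)^6 = 1.427374
Price = $5,000.00 / 1.427374 = $3,502.94

$3,502.94


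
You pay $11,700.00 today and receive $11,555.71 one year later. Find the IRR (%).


Formula: IRR = C1/C0 - 1
Substituting: IRR = $11,555.71 / $11,700.00 - 1
Ratio: 0.987668 - 1 = -0.012332
IRR = -1.2332%

-1.2332%


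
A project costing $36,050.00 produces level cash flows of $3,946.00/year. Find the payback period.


Formula: Payback = investment / annual cash flow
Substituting: Payback = $36,050.00 / $3,946.00
Payback = 9.1358 years

9.1358 years


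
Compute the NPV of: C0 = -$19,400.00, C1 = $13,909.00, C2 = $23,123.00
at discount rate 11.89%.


Formula: NPV = C0 + C1/(1+r) + C2/(1+r)^2
Discount C1: $13,909.00 / (1 + 0.1189) = $12,430.96
Discount C2: $23,123.00 / (1 + 0.1189)^2 = $18,469.78
NPV = -$19,400.00 + $12,430.96 + $18,469.78 = $11,500.74

$11,500.74


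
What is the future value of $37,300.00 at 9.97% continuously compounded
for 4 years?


Formula: FV = P * e^(r*t)
Exponent: r*t = 0.0997 * 4 = 0.3988
e^(0.3988) = 1.490036
FV = $37,300.00 * 1.490036 = $55,578.33

$55,578.33


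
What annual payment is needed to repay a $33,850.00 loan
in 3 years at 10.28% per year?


Formula: PMT = PV * r / (1 - (1+r)^(-n))
Denominator: 1 - (1 + 0.1028)^(-3) = 0.254393
Numerator: $33,850.00 * 0.1028 = 3479.78
PMT = 3479.78 / 0.254393 = $13,678.73

$13,678.73


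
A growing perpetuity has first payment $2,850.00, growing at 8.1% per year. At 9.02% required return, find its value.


Formula: PV = C / (r - g)
Spread: r - g = 0.0902 - 0.081 = 0.0092
Substituting: PV = $2,850.00 / 0.0092
PV = $309,782.61

$309,782.61


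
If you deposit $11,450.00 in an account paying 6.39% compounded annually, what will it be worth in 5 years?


Formula: FV = P * (1 + r)^n
Substituting: FV = $11,450.00 * (1 + 0.0639)^5
Growth factor: (1.0639)^5 = 1.363026
FV = $11,450.00 * 1.363026 = $15,606.64

$15,606.64


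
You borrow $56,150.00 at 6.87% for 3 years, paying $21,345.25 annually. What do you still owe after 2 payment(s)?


Formula: Balance = PV*(1+r)^k - PMT*((1+r)^k - 1)/r
Growth: (1 + 0.0687)^2 = 1.14212
Accumulated factor: ((1+r)^k - 1)/r = 2.0687
Balance = $56,150.00 * 1.14212 - $21,345.25 * 2.0687
Balance = $19,973.10

$19,973.10


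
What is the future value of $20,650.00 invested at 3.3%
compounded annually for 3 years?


Formula: FV = P * (1 + r)^n
Substituting: FV = $20,650.00 * (1 + 0.033)^3
Growth factor: (1.033)^3 = 1.102303
FV = $20,650.00 * 1.102303 = $22,762.56

$22,762.56


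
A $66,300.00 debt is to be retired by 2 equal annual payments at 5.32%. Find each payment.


Formula: PMT = PV * r / (1 - (1+r)^(-n))
Denominator: 1 - (1 + 0.0532)^(-2) = 0.098474
Numerator: $66,300.00 * 0.0532 = 3527.16
PMT = 3527.16 / 0.098474 = $35,818.22

$35,818.22


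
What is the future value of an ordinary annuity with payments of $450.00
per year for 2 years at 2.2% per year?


Formula: FV = PMT * ((1+r)^n - 1) / r
Growth factor: (1 + 0.022)^2 = 1.044484
Numerator: 1.044484 - 1 = 0.044484
FV = $450.00 * 0.044484 / 0.022 = $909.90

$909.90


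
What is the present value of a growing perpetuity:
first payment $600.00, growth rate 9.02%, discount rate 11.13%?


Formula: PV = C / (r - g)
Spread: r - g = 0.1113 - 0.0902 = 0.0211
Substituting: PV = $600.00 / 0.0211
PV = $28,436.02

$28,436.02


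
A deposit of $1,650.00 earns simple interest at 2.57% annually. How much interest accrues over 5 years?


Formula: I = P * r * t
Substituting: I = $1,650.00 * 0.0257 * 5
Step: I = $1,650.00 * 0.1285
I = $212.03

$212.03


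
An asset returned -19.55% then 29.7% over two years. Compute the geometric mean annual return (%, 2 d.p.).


Formula: Geometric mean = ((1+r1)*(1+r2))^(1/2) - 1
Product: (1 + -0.1955) * (1 + 0.297) = 0.8045 * 1.297 = 1.043437
Square root: 1.043437^0.5 = 1.021487
Geometric mean = 1.021487 - 1 = 0.021487
As percentage: 2.15%

2.15%


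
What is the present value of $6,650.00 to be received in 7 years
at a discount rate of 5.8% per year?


Formula: PV = FV / (1 + r)^n
Substituting: PV = $6,650.00 / (1 + 0.058)^7
Discount factor: (1.058)^7 = 1.483883
PV = $6,650.00 / 1.483883 = $4,481.49

$4,481.49


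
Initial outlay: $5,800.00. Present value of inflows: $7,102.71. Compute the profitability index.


Formula: PI = PV(cash flows) / initial investment
Substituting: PI = $7,102.71 / $5,800.00
PI = 1.2246

1.2246


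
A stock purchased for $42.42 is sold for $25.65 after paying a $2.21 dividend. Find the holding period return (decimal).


Formula: HPR = (P1 - P0 + D) / P0
Gain: $25.65 - $42.42 + $2.21 = -$14.56
HPR = -$14.56 / $42.42 = -0.3432

-0.3432


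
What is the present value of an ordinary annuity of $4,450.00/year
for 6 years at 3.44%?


Formula: PV = PMT * (1 - (1+r)^(-n)) / r
Discount factor: (1 + 0.0344)^(-6) = 0.816336
Bracket: 1 - 0.816336 = 0.183664
PV = $4,450.00 * 0.183664 / 0.0344 = $23,758.87

$23,758.87


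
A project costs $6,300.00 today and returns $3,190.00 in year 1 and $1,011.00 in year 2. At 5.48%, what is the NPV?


Formula: NPV = C0 + C1/(1+r) + C2/(1+r)^2
Discount C1: $3,190.00 / (1 + 0.0548) = $3,024.27
Discount C2: $1,011.00 / (1 + 0.0548)^2 = $908.68
NPV = -$6,300.00 + $3,024.27 + $908.68 = -$2,367.05

-$2,367.05


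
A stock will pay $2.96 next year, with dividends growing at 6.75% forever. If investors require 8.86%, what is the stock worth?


Formula: P = D1 / (r - g)
Spread: r - g = 0.0886 - 0.0675 = 0.0211
Substituting: P = $2.96 / 0.0211
P = $140.28

$140.28


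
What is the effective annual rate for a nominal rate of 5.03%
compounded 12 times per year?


Formula: EAR = (1 + r/m)^m - 1
Period rate: r/m = 0.0503 / 12 = 0.004192
Compounding: (1 + 0.004192)^12 = 1.051476
EAR = 1.051476 - 1 = 0.051476

0.051476


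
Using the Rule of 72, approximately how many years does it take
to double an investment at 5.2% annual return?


Formula: Years ≈ 72 / r
Substituting: Years ≈ 72 / 5.2
Years ≈ 13.8

13.8 years


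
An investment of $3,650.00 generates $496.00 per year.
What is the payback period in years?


Formula: Payback = investment / annual cash flow
Substituting: Payback = $3,650.00 / $496.00
Payback = 7.3589 years

7.3589 years


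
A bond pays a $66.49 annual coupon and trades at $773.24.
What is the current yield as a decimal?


Formula: Current yield = annual coupon / price
Substituting: CY = $66.49 / $773.24
CY = 0.085989

0.085989


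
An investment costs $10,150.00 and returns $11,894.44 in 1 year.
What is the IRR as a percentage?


Formula: IRR = C1/C0 - 1
Substituting: IRR = $11,894.44 / $10,150.00 - 1
Ratio: 1.171866 - 1 = 0.171866
IRR = 17.1866%

17.1866%


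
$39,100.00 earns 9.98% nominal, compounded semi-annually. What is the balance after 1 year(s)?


Formula: FV = P * (1 + r/m)^(m*t)
Period rate: r/m = 0.0998 / 2 = 0.0499
Total periods: m*t = 2 * 1 = 2
Growth factor: (1 + 0.0499)^2 = 1.10229
FV = $39,100.00 * 1.10229 = $43,099.54

$43,099.54


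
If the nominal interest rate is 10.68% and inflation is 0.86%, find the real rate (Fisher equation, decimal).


Formula: (1 + r_real) = (1 + r_nom) / (1 + inflation)
Substituting: (1 + r_real) = 1.1068 / 1.0086
(1 + r_real) = 1.097363
r_real = 1.097363 - 1 = 0.097363

0.097363


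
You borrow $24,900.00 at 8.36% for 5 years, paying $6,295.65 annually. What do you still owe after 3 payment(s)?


Formula: Balance = PV*(1+r)^k - PMT*((1+r)^k - 1)/r
Growth: (1 + 0.0836)^3 = 1.272351
Accumulated factor: ((1+r)^k - 1)/r = 3.257789
Balance = $24,900.00 * 1.272351 - $6,295.65 * 3.257789
Balance = $11,171.64

$11,171.64


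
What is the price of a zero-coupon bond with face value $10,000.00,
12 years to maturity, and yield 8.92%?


Formula: Price = FV / (1 + r)^n
Substituting: Price = $10,000.00 / (1 + 0.0892)^12
Discount factor: (1.0892)^12 = 2.787992
Price = $10,000.00 / 2.787992 = $3,586.81

$3,586.81


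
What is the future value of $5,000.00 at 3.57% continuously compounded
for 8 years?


Formula: FV = P * e^(r*t)
Exponent: r*t = 0.0357 * 8 = 0.2856
e^(0.2856) = 1.33056
FV = $5,000.00 * 1.33056 = $6,652.80

$6,652.80


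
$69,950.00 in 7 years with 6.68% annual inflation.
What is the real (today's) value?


Formula: Real value = nominal / (1 + inflation)^years
Price level: (1 + 0.0668)^7 = 1.572465
Real value = $69,950.00 / 1.572465 = $44,484.29

$44,484.29


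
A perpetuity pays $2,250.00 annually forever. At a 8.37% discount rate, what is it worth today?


Formula: PV = C / r
Substituting: PV = $2,250.00 / 0.0837
PV = $26,881.72

$26,881.72


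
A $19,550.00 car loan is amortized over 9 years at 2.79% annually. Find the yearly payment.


Formula: PMT = PV * r / (1 - (1+r)^(-n))
Denominator: 1 - (1 + 0.0279)^(-9) = 0.219375
Numerator: $19,550.00 * 0.0279 = 545.445
PMT = 545.445 / 0.219375 = $2,486.35

$2,486.35


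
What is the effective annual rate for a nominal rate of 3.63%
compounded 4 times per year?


Formula: EAR = (1 + r/m)^m - 1
Period rate: r/m = 0.0363 / 4 = 0.009075
Compounding: (1 + 0.009075)^4 = 1.036797
EAR = 1.036797 - 1 = 0.036797

0.036797


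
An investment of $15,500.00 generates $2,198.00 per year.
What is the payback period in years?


Formula: Payback = investment / annual cash flow
Substituting: Payback = $15,500.00 / $2,198.00
Payback = 7.0519 years

7.0519 years


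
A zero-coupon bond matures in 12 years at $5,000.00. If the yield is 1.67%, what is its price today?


Formula: Price = FV / (1 + r)^n
Substituting: Price = $5,000.00 / (1 + 0.0167)^12
Discount factor: (1.0167)^12 = 1.219871
Price = $5,000.00 / 1.219871 = $4,098.79

$4,098.79


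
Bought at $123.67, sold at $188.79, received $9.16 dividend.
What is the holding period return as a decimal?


Formula: HPR = (P1 - P0 + D) / P0
Gain: $188.79 - $123.67 + $9.16 = $74.28
HPR = $74.28 / $123.67 = 0.6006

0.6006


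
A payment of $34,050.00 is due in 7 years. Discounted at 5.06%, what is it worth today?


Formula: PV = FV / (1 + r)^n
Substituting: PV = $34,050.00 / (1 + 0.0506)^7
Discount factor: (1.0506)^7 = 1.412738
PV = $34,050.00 / 1.412738 = $24,102.13

$24,102.13


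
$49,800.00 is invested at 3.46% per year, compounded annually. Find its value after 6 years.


Formula: FV = P * (1 + r)^n
Substituting: FV = $49,800.00 * (1 + 0.0346)^6
Growth factor: (1.0346)^6 = 1.226408
FV = $49,800.00 * 1.226408 = $61,075.10

$61,075.10


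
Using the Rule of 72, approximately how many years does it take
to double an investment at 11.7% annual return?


Formula: Years ≈ 72 / r
Substituting: Years ≈ 72 / 11.7
Years ≈ 6.2

6.2 years


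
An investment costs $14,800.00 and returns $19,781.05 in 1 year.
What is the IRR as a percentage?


Formula: IRR = C1/C0 - 1
Substituting: IRR = $19,781.05 / $14,800.00 - 1
Ratio: 1.336557 - 1 = 0.336557
IRR = 33.6557%

33.6557%


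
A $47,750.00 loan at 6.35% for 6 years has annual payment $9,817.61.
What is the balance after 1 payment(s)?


Formula: Balance = PV*(1+r)^k - PMT*((1+r)^k - 1)/r
Growth: (1 + 0.0635)^1 = 1.0635
Accumulated factor: ((1+r)^k - 1)/r = 1.0
Balance = $47,750.00 * 1.0635 - $9,817.61 * 1.0
Balance = $40,964.52

$40,964.52


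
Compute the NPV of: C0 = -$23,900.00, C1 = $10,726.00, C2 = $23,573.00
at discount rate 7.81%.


Formula: NPV = C0 + C1/(1+r) + C2/(1+r)^2
Discount C1: $10,726.00 / (1 + 0.0781) = $9,948.98
Discount C2: $23,573.00 / (1 + 0.0781)^2 = $20,281.35
NPV = -$23,900.00 + $9,948.98 + $20,281.35 = $6,330.33

$6,330.33


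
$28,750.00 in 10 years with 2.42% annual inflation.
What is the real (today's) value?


Formula: Real value = nominal / (1 + inflation)^years
Price level: (1 + 0.0242)^10 = 1.270129
Real value = $28,750.00 / 1.270129 = $22,635.50

$22,635.50


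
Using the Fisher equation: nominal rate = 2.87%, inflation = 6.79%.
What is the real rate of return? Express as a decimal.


Formula: (1 + r_real) = (1 + r_nom) / (1 + inflation)
Substituting: (1 + r_real) = 1.0287 / 1.0679
(1 + r_real) = 0.963292
r_real = 0.963292 - 1 = -0.036708

-0.036708


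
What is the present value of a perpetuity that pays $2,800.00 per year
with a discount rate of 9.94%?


Formula: PV = C / r
Substituting: PV = $2,800.00 / 0.0994
PV = $28,169.01

$28,169.01


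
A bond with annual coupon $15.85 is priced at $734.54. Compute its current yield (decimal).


Formula: Current yield = annual coupon / price
Substituting: CY = $15.85 / $734.54
CY = 0.021578

0.021578


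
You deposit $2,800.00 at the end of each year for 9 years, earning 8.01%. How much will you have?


Formula: FV = PMT * ((1+r)^n - 1) / r
Growth factor: (1 + 0.0801)^9 = 2.000671
Numerator: 2.000671 - 1 = 1.000671
FV = $2,800.00 * 1.000671 / 0.0801 = $34,979.76

$34,979.76


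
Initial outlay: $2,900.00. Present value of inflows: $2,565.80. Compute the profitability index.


Formula: PI = PV(cash flows) / initial investment
Substituting: PI = $2,565.80 / $2,900.00
PI = 0.8848

0.8848


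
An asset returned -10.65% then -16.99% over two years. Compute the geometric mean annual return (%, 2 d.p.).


Formula: Geometric mean = ((1+r1)*(1+r2))^(1/2) - 1
Product: (1 + -0.1065) * (1 + -0.1699) = 0.8935 * 0.8301 = 0.741694
Square root: 0.741694^0.5 = 0.861217
Geometric mean = 0.861217 - 1 = -0.138783
As percentage: -13.88%

-13.88%


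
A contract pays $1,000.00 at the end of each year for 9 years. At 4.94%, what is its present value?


Formula: PV = PMT * (1 - (1+r)^(-n)) / r
Discount factor: (1 + 0.0494)^(-9) = 0.647934
Bracket: 1 - 0.647934 = 0.352066
PV = $1,000.00 * 0.352066 / 0.0494 = $7,126.85

$7,126.85


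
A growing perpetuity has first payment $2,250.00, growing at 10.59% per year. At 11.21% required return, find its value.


Formula: PV = C / (r - g)
Spread: r - g = 0.1121 - 0.1059 = 0.0062
Substituting: PV = $2,250.00 / 0.0062
PV = $362,903.23

$362,903.23


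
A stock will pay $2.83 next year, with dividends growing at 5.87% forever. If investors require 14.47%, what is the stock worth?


Formula: P = D1 / (r - g)
Spread: r - g = 0.1447 - 0.0587 = 0.086
Substituting: P = $2.83 / 0.086
P = $32.91

$32.91


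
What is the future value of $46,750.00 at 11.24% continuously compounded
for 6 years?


Formula: FV = P * e^(r*t)
Exponent: r*t = 0.1124 * 6 = 0.6744
e^(0.6744) = 1.962855
FV = $46,750.00 * 1.962855 = $91,763.47

$91,763.47


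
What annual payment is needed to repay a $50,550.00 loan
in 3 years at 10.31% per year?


Formula: PMT = PV * r / (1 - (1+r)^(-n))
Denominator: 1 - (1 + 0.1031)^(-3) = 0.255002
Numerator: $50,550.00 * 0.1031 = 5211.705
PMT = 5211.705 / 0.255002 = $20,437.93

$20,437.93


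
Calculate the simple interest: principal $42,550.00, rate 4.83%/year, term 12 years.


Formula: I = P * r * t
Substituting: I = $42,550.00 * 0.0483 * 12
Step: I = $42,550.00 * 0.5796
I = $24,661.98

$24,661.98


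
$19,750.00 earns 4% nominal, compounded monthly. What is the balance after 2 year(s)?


Formula: FV = P * (1 + r/m)^(m*t)
Period rate: r/m = 0.04 / 12 = 0.003333
Total periods: m*t = 12 * 2 = 24
Growth factor: (1 + 0.003333)^24 = 1.083143
FV = $19,750.00 * 1.083143 = $21,392.07

$21,392.07


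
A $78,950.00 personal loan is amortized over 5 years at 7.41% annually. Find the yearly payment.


Formula: PMT = PV * r / (1 - (1+r)^(-n))
Denominator: 1 - (1 + 0.0741)^(-5) = 0.300518
Numerator: $78,950.00 * 0.0741 = 5850.195
PMT = 5850.195 / 0.300518 = $19,467.02

$19,467.02


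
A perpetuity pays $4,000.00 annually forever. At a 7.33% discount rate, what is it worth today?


Formula: PV = C / r
Substituting: PV = $4,000.00 / 0.0733
PV = $54,570.26

$54,570.26


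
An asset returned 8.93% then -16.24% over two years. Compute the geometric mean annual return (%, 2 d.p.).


Formula: Geometric mean = ((1+r1)*(1+r2))^(1/2) - 1
Product: (1 + 0.0893) * (1 + -0.1624) = 1.0893 * 0.8376 = 0.912398
Square root: 0.912398^0.5 = 0.955195
Geometric mean = 0.955195 - 1 = -0.044805
As percentage: -4.48%

-4.48%


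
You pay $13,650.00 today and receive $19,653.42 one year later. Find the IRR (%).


Formula: IRR = C1/C0 - 1
Substituting: IRR = $19,653.42 / $13,650.00 - 1
Ratio: 1.439811 - 1 = 0.439811
IRR = 43.9811%

43.9811%


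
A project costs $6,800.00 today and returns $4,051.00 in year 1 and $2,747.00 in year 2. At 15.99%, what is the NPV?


Formula: NPV = C0 + C1/(1+r) + C2/(1+r)^2
Discount C1: $4,051.00 / (1 + 0.1599) = $3,492.54
Discount C2: $2,747.00 / (1 + 0.1599)^2 = $2,041.82
NPV = -$6,800.00 + $3,492.54 + $2,041.82 = -$1,265.64

-$1,265.64


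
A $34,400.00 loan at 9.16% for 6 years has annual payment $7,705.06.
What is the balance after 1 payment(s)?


Formula: Balance = PV*(1+r)^k - PMT*((1+r)^k - 1)/r
Growth: (1 + 0.0916)^1 = 1.0916
Accumulated factor: ((1+r)^k - 1)/r = 1.0
Balance = $34,400.00 * 1.0916 - $7,705.06 * 1.0
Balance = $29,845.98

$29,845.98


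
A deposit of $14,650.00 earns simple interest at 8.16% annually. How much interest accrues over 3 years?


Formula: I = P * r * t
Substituting: I = $14,650.00 * 0.0816 * 3
Step: I = $14,650.00 * 0.2448
I = $3,586.32

$3,586.32
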